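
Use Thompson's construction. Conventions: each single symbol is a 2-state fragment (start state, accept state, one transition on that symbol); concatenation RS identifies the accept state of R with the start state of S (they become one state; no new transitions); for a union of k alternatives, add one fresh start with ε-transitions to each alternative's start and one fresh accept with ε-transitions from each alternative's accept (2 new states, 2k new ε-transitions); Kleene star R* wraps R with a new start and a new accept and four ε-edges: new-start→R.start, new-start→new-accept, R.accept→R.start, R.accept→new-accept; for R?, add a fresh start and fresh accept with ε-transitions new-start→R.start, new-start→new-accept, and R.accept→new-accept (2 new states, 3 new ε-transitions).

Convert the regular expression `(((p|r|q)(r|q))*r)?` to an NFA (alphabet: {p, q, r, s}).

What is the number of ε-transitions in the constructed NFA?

Recursing over subexpressions:
Each of the 6 symbol leaves contributes 0 ε-transitions.
  p|r|q = 6 ε-transitions
  r|q = 4 ε-transitions
  (p|r|q)(r|q) = 10 ε-transitions
  ((p|r|q)(r|q))* = 14 ε-transitions
  ((p|r|q)(r|q))*r = 14 ε-transitions
  (((p|r|q)(r|q))*r)? = 17 ε-transitions

17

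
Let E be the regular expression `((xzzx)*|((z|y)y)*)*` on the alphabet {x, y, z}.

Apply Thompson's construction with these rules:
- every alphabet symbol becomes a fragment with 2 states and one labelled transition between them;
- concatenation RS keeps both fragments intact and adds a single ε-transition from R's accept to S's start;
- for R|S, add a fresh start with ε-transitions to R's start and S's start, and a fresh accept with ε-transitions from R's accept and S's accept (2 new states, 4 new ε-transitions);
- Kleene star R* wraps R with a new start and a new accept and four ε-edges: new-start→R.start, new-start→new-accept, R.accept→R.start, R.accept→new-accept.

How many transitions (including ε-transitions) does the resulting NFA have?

By structural recursion:
Each of the 7 symbol leaves contributes 1 transition (1 symbol, 0 ε).
  xzzx = 7 transitions (4 symbol, 3 ε)
  (xzzx)* = 11 transitions (4 symbol, 7 ε)
  z|y = 6 transitions (2 symbol, 4 ε)
  (z|y)y = 8 transitions (3 symbol, 5 ε)
  ((z|y)y)* = 12 transitions (3 symbol, 9 ε)
  (xzzx)*|((z|y)y)* = 27 transitions (7 symbol, 20 ε)
  ((xzzx)*|((z|y)y)*)* = 31 transitions (7 symbol, 24 ε)

31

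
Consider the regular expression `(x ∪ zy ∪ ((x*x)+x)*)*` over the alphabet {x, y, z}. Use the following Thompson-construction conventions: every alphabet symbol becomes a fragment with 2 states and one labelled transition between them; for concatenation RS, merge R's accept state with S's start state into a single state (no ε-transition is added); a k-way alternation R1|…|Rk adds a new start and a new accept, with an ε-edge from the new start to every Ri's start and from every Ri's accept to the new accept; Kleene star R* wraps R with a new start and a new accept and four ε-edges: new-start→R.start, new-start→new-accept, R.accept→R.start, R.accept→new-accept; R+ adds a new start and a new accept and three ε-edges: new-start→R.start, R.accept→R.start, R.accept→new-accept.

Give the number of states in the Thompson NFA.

Recursing over subexpressions:
Each of the 6 symbol leaves contributes a 2-state fragment.
  zy → 3 states
  x* → 4 states
  x*x → 5 states
  (x*x)+ → 7 states
  (x*x)+x → 8 states
  ((x*x)+x)* → 10 states
  x ∪ zy ∪ ((x*x)+x)* → 17 states
  (x ∪ zy ∪ ((x*x)+x)*)* → 19 states

19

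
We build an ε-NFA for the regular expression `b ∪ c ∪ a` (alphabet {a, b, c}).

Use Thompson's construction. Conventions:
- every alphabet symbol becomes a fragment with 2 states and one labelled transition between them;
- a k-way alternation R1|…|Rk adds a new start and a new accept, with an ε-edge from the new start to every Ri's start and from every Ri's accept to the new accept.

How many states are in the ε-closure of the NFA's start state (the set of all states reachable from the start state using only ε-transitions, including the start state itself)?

Let C(F) = |ε-closure(F.start)| within fragment F, and note whether F accepts ε. Symbol fragments have C = 1 and do not accept ε. Then:
  b ∪ c ∪ a : |closure| = 1 + 1 + 1 + 1 = 4 (the new accept is not ε-reachable since no branch accepts ε)

4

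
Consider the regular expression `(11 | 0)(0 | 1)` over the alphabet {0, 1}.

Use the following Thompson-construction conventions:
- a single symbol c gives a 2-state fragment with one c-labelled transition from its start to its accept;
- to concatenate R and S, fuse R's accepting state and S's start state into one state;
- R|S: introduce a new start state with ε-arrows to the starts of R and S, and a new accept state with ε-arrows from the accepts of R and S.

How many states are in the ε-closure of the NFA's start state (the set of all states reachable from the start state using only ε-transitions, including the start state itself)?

Work bottom-up. For each fragment F, track |ε-closure(F.start)| and whether F's accept lies in that closure (i.e. whether F accepts ε). A single-symbol fragment has closure size 1 and does not accept ε.
  11 → same as the first factor's closure: |closure| = 1
  11 | 0 → |closure| = 1 + 1 + 1 = 3 (the new accept is not ε-reachable since no branch accepts ε)
  0 | 1 → |closure| = 1 + 1 + 1 = 3 (the new accept is not ε-reachable since no branch accepts ε)
  (11 | 0)(0 | 1) → |closure| equals the left operand's closure size = 3 (its accept is not ε-reachable, so the closure stops there)

3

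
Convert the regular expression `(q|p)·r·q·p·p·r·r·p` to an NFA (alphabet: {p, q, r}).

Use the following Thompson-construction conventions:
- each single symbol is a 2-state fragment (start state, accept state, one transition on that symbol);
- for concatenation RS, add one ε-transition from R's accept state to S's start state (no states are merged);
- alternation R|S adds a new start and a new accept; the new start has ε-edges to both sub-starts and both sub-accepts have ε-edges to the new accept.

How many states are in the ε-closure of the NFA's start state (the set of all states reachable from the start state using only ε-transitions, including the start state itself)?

Compute the ε-closure size of each fragment's start state recursively; a symbol fragment's start has no outgoing ε-edge, so its closure is just itself (size 1).
  q|p — new start ε-reaches every alternative's start; none of them accept ε, so the new accept is not reached: |ε-closure| = 1 + 1 + 1 = 3
  (q|p)·r·q·p·p·r·r·p — |ε-closure| equals the left operand's closure size = 3 (its accept is not ε-reachable, so the closure stops there)

3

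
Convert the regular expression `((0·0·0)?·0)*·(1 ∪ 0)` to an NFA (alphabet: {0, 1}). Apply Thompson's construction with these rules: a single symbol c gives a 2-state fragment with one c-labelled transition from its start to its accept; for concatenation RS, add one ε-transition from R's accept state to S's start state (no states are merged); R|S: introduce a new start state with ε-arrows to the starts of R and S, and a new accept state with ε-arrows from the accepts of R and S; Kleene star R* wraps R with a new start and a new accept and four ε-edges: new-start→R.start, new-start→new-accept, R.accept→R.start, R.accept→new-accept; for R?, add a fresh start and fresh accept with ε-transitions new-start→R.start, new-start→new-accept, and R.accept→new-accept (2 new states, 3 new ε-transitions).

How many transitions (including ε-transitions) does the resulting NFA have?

Per subexpression:
Each of the 6 symbol leaves contributes 1 transition (1 symbol, 0 ε).
  0·0·0 = 5 transitions (3 symbol, 2 ε)
  (0·0·0)? = 8 transitions (3 symbol, 5 ε)
  (0·0·0)?·0 = 10 transitions (4 symbol, 6 ε)
  ((0·0·0)?·0)* = 14 transitions (4 symbol, 10 ε)
  1 ∪ 0 = 6 transitions (2 symbol, 4 ε)
  ((0·0·0)?·0)*·(1 ∪ 0) = 21 transitions (6 symbol, 15 ε)

21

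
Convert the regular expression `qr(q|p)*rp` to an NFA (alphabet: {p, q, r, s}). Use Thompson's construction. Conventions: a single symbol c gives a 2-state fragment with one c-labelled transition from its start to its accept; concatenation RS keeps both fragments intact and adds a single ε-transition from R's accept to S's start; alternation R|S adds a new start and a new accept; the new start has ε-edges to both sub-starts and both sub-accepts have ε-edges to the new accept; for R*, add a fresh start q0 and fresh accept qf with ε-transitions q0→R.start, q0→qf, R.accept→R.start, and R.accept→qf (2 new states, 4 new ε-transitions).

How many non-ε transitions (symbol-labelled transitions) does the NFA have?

Per subexpression:
Each of the 6 symbol leaves contributes exactly 1 symbol transition.
  q|p → 2 symbol transitions
  (q|p)* → 2 symbol transitions
  qr(q|p)*rp → 6 symbol transitions

6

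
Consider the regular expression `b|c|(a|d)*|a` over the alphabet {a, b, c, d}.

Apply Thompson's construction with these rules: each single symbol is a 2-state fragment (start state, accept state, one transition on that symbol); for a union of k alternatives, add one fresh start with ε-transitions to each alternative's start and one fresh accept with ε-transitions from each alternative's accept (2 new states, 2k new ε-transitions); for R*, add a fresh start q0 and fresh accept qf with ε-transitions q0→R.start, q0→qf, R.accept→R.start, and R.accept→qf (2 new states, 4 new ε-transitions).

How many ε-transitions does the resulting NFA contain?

Bottom-up over the parse tree:
Each of the 5 symbol leaves contributes 0 ε-transitions.
  a|d — 4 ε-transitions
  (a|d)* — 8 ε-transitions
  b|c|(a|d)*|a — 16 ε-transitions

16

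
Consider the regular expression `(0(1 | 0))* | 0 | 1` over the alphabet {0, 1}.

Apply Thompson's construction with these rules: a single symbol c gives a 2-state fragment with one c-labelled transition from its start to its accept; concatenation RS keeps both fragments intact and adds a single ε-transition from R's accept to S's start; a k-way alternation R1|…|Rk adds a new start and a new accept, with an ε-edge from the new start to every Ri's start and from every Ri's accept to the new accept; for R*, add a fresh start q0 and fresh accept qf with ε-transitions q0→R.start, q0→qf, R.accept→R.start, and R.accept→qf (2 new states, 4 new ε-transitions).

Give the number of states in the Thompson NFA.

Building bottom-up:
Each of the 5 symbol leaves contributes a 2-state fragment.
  1 | 0 = 6 states
  0(1 | 0) = 8 states
  (0(1 | 0))* = 10 states
  (0(1 | 0))* | 0 | 1 = 16 states

16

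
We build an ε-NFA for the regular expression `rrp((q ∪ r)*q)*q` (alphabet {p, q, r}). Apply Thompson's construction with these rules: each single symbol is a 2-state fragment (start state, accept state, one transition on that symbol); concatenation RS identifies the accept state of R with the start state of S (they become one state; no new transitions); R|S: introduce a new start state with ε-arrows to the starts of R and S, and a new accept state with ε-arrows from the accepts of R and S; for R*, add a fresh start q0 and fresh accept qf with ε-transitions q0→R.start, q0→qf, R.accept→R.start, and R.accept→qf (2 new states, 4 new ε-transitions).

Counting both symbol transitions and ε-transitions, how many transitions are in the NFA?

19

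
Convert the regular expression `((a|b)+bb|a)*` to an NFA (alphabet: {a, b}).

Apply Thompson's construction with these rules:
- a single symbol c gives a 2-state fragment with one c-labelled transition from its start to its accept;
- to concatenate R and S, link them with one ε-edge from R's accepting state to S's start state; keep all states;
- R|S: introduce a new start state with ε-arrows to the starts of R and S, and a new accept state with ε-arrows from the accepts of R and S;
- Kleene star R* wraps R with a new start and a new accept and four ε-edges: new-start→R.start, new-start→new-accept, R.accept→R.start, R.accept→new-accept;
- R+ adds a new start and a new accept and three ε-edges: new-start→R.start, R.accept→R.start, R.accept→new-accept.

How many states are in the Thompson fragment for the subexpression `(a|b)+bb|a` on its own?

Fragment for `(a|b)+bb|a`:
Each of the 5 symbol leaves contributes a 2-state fragment.
  a|b : 6 states
  (a|b)+ : 8 states
  (a|b)+bb : 12 states
  (a|b)+bb|a : 16 states

16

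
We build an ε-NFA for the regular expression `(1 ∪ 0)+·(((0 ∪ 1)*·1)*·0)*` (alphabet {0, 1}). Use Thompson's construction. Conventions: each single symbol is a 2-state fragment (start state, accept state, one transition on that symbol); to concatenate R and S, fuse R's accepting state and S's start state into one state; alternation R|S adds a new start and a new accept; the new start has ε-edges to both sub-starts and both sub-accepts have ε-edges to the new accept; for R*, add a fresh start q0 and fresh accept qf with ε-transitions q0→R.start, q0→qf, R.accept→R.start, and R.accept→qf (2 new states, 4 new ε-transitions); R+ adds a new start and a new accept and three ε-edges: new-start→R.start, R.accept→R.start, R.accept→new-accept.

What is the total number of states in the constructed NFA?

By structural recursion:
Each of the 6 symbol leaves contributes a 2-state fragment.
  1 ∪ 0 : 6 states
  (1 ∪ 0)+ : 8 states
  0 ∪ 1 : 6 states
  (0 ∪ 1)* : 8 states
  (0 ∪ 1)*·1 : 9 states
  ((0 ∪ 1)*·1)* : 11 states
  ((0 ∪ 1)*·1)*·0 : 12 states
  (((0 ∪ 1)*·1)*·0)* : 14 states
  (1 ∪ 0)+·(((0 ∪ 1)*·1)*·0)* : 21 states

21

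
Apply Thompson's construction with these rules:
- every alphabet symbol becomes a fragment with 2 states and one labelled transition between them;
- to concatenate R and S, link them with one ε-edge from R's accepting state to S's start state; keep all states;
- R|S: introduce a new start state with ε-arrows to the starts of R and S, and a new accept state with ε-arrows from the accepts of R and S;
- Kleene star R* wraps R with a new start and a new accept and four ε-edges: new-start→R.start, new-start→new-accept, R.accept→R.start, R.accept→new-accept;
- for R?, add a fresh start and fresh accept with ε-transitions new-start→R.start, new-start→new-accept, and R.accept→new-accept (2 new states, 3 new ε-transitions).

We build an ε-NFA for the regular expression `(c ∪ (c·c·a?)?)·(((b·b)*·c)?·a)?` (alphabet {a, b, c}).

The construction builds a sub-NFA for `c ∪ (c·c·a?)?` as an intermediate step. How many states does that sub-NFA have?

14

Fragment for `c ∪ (c·c·a?)?`:
Each of the 4 symbol leaves contributes a 2-state fragment.
  a? : 4 states
  c·c·a? : 8 states
  (c·c·a?)? : 10 states
  c ∪ (c·c·a?)? : 14 states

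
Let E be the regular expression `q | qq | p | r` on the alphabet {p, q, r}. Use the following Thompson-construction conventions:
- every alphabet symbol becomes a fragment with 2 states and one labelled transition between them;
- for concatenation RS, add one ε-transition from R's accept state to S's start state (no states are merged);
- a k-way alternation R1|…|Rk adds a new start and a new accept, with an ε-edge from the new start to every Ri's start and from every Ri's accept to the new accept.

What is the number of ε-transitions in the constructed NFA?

9

Building bottom-up:
Each of the 5 symbol leaves contributes 0 ε-transitions.
  qq → 1 ε-transition
  q | qq | p | r → 9 ε-transitions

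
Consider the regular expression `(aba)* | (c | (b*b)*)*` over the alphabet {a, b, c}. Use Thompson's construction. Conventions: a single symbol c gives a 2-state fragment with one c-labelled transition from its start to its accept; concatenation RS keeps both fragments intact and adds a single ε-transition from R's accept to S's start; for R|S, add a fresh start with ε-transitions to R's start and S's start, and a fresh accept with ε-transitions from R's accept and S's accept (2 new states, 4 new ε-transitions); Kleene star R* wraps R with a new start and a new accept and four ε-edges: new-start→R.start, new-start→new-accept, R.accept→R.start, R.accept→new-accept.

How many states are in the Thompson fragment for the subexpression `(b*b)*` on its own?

Fragment for `(b*b)*`:
Each of the 2 symbol leaves contributes a 2-state fragment.
  b* → 4 states
  b*b → 6 states
  (b*b)* → 8 states

8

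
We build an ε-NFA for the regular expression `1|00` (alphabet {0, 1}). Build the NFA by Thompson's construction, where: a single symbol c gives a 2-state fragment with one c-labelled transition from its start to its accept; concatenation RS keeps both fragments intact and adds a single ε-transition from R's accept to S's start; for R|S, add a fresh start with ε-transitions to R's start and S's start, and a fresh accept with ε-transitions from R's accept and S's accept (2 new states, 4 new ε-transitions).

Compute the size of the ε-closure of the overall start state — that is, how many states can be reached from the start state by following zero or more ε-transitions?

Let C(F) = |ε-closure(F.start)| within fragment F, and note whether F accepts ε. Symbol fragments have C = 1 and do not accept ε. Then:
  00 → C equals the left operand's closure size = 1 (its accept is not ε-reachable, so the closure stops there)
  1|00 → C = 1 + 1 + 1 = 3 (the new accept is not ε-reachable since no branch accepts ε)

3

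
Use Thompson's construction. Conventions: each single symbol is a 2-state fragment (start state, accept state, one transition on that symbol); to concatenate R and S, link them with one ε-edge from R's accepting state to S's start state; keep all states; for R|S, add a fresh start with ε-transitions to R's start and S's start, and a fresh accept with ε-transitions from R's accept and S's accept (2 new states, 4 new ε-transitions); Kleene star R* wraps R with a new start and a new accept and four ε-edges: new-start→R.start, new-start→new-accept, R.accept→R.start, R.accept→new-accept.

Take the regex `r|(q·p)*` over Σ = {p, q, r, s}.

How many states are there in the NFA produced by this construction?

10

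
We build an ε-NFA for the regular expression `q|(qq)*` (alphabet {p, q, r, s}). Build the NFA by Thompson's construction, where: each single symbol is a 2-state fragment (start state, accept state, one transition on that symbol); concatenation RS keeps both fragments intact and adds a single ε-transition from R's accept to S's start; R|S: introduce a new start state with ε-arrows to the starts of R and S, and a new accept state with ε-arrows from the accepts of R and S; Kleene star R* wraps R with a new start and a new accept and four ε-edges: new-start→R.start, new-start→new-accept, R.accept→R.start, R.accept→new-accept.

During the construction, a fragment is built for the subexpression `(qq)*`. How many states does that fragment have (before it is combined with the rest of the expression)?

Fragment for `(qq)*`:
Each of the 2 symbol leaves contributes a 2-state fragment.
  qq = 4 states
  (qq)* = 6 states

6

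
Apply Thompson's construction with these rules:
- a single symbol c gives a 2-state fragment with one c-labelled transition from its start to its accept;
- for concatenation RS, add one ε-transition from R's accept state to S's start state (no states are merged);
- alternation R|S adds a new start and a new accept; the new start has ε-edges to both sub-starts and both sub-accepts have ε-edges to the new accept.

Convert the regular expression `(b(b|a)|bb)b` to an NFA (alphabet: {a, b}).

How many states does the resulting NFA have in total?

Recursing over subexpressions:
Each of the 6 symbol leaves contributes a 2-state fragment.
  b|a — 6 states
  b(b|a) — 8 states
  bb — 4 states
  b(b|a)|bb — 14 states
  (b(b|a)|bb)b — 16 states

16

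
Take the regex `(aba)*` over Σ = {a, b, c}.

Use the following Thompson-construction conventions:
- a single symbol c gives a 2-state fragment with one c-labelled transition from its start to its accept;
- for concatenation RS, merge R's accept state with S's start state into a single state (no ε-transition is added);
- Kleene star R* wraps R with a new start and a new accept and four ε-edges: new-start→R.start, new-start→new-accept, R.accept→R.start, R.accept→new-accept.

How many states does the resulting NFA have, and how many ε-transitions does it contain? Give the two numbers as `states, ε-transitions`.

6, 4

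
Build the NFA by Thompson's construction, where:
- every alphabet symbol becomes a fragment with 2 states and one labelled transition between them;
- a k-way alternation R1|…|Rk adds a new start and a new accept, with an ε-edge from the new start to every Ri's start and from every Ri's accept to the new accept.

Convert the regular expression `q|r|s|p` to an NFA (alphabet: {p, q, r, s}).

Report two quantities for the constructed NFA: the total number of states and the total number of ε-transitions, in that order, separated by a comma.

10, 8

Building bottom-up:
Each of the 4 symbol leaves contributes 2 states and 0 ε-transitions.
  q|r|s|p — 10 states, 8 ε-transitions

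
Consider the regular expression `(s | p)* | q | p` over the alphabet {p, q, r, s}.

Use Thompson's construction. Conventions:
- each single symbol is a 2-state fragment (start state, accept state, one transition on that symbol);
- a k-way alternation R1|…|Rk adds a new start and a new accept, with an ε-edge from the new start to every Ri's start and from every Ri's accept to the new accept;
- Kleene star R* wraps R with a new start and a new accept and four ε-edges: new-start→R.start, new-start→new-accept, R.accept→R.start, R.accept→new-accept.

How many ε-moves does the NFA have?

14

Bottom-up over the parse tree:
Each of the 4 symbol leaves contributes 0 ε-transitions.
  s | p — 4 ε-transitions
  (s | p)* — 8 ε-transitions
  (s | p)* | q | p — 14 ε-transitions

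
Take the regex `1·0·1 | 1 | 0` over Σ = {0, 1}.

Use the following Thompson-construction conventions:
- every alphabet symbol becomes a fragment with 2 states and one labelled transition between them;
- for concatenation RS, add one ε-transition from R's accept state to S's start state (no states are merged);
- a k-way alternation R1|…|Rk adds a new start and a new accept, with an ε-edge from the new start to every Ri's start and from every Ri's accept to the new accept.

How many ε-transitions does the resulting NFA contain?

8

Recursing over subexpressions:
Each of the 5 symbol leaves contributes 0 ε-transitions.
  1·0·1 : 2 ε-transitions
  1·0·1 | 1 | 0 : 8 ε-transitions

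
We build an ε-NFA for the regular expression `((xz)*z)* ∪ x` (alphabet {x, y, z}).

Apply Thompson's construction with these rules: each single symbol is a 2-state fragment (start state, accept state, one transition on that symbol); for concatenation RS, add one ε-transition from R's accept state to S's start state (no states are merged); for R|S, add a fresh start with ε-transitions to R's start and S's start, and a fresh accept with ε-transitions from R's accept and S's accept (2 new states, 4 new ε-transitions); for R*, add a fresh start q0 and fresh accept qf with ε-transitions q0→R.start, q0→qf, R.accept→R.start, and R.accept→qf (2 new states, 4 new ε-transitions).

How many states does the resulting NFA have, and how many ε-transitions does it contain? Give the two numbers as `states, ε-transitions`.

14, 14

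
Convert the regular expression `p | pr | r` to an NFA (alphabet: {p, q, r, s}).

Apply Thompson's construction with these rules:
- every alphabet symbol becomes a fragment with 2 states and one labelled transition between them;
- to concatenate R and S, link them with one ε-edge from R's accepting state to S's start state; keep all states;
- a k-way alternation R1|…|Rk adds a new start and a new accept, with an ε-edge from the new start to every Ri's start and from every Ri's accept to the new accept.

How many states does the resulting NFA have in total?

10

By structural recursion:
Each of the 4 symbol leaves contributes a 2-state fragment.
  pr : 4 states
  p | pr | r : 10 states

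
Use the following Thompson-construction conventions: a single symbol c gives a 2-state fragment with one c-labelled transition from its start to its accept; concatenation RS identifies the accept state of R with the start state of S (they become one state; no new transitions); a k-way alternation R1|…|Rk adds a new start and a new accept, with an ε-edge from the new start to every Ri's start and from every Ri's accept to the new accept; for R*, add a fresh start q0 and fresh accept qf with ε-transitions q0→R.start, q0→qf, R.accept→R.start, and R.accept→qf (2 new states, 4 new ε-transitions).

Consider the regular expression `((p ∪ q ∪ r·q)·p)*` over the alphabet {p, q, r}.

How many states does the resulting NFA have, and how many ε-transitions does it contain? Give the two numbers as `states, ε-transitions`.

Per subexpression:
Each of the 5 symbol leaves contributes 2 states and 0 ε-transitions.
  r·q — 3 states, 0 ε-transitions
  p ∪ q ∪ r·q — 9 states, 6 ε-transitions
  (p ∪ q ∪ r·q)·p — 10 states, 6 ε-transitions
  ((p ∪ q ∪ r·q)·p)* — 12 states, 10 ε-transitions

12, 10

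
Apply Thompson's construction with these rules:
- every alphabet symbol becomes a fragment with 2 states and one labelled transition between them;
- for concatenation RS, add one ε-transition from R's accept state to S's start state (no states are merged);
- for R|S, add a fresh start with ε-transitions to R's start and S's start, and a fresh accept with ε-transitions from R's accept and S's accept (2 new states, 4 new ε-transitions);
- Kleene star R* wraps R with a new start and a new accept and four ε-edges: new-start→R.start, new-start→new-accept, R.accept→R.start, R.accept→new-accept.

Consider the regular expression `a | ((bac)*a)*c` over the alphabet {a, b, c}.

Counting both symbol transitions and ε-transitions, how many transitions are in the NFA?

22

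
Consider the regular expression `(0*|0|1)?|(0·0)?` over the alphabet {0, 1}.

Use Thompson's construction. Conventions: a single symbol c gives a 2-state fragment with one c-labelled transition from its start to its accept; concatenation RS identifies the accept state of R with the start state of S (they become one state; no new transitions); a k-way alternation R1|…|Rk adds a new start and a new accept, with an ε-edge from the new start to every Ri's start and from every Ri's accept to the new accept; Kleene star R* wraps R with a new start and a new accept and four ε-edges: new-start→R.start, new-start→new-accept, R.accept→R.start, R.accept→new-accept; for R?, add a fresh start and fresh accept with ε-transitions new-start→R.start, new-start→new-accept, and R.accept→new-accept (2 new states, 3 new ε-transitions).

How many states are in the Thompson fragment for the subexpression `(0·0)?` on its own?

5

Fragment for `(0·0)?`:
Each of the 2 symbol leaves contributes a 2-state fragment.
  0·0 = 3 states
  (0·0)? = 5 states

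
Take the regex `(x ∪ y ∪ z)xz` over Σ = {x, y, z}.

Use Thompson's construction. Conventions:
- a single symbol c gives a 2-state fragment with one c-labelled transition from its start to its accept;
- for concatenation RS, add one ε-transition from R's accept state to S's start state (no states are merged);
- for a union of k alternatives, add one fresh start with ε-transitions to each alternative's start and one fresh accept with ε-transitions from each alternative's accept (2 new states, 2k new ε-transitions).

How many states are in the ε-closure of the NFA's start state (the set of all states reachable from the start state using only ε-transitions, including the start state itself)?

Let C(F) = |ε-closure(F.start)| within fragment F, and note whether F accepts ε. Symbol fragments have C = 1 and do not accept ε. Then:
  x ∪ y ∪ z — new start ε-reaches every alternative's start; none of them accept ε, so the new accept is not reached: C = 1 + 1 + 1 + 1 = 4
  (x ∪ y ∪ z)xz — C equals the left operand's closure size = 4 (its accept is not ε-reachable, so the closure stops there)

4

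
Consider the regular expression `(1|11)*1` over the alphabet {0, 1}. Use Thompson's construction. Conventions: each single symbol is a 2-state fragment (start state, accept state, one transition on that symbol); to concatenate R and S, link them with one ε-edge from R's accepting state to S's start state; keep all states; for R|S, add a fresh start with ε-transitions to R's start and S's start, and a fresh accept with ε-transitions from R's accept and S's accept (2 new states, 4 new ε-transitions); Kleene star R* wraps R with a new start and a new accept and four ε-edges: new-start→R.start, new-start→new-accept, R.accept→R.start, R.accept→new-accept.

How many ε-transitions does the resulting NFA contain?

10

Bottom-up over the parse tree:
Each of the 4 symbol leaves contributes 0 ε-transitions.
  11 : 1 ε-transition
  1|11 : 5 ε-transitions
  (1|11)* : 9 ε-transitions
  (1|11)*1 : 10 ε-transitions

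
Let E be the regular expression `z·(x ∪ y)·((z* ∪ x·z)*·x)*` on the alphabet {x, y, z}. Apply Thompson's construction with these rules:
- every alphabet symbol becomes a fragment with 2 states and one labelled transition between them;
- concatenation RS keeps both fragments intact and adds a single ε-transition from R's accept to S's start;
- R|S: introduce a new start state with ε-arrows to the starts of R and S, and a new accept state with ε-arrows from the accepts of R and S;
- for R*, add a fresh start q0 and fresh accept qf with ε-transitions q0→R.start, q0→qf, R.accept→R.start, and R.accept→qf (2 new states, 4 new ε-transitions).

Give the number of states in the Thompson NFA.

24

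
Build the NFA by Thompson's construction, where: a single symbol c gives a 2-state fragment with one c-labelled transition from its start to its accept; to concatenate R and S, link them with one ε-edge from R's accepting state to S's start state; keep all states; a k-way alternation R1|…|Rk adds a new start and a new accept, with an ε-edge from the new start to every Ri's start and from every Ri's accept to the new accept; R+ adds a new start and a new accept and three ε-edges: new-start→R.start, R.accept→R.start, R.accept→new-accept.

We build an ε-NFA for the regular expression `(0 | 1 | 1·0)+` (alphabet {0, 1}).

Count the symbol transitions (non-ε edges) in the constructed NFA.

By structural recursion:
Each of the 4 symbol leaves contributes exactly 1 symbol transition.
  1·0 : 2 symbol transitions
  0 | 1 | 1·0 : 4 symbol transitions
  (0 | 1 | 1·0)+ : 4 symbol transitions

4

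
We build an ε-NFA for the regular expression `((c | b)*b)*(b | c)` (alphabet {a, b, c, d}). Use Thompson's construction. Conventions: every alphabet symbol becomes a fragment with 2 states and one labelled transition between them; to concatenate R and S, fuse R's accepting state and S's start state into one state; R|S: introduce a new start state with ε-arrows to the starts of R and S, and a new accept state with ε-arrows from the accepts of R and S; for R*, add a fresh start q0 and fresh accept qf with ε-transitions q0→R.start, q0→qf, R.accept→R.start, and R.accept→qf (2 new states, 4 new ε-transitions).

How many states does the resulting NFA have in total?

Per subexpression:
Each of the 5 symbol leaves contributes a 2-state fragment.
  c | b → 6 states
  (c | b)* → 8 states
  (c | b)*b → 9 states
  ((c | b)*b)* → 11 states
  b | c → 6 states
  ((c | b)*b)*(b | c) → 16 states

16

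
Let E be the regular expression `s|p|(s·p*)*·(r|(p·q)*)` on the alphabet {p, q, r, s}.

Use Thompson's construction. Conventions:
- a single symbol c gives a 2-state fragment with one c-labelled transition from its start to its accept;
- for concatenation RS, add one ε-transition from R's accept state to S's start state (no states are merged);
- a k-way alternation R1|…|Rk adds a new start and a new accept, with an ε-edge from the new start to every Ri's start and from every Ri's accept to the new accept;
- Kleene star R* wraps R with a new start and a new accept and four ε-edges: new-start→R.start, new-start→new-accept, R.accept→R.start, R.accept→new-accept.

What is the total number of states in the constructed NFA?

Building bottom-up:
Each of the 7 symbol leaves contributes a 2-state fragment.
  p* — 4 states
  s·p* — 6 states
  (s·p*)* — 8 states
  p·q — 4 states
  (p·q)* — 6 states
  r|(p·q)* — 10 states
  (s·p*)*·(r|(p·q)*) — 18 states
  s|p|(s·p*)*·(r|(p·q)*) — 24 states

24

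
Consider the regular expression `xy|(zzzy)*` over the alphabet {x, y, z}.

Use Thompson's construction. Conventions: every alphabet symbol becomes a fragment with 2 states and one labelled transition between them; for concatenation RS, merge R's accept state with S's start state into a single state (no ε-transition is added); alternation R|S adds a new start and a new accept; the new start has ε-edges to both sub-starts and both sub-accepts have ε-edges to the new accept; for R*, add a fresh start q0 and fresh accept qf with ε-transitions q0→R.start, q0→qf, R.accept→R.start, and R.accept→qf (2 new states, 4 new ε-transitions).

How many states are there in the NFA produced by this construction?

Bottom-up over the parse tree:
Each of the 6 symbol leaves contributes a 2-state fragment.
  xy = 3 states
  zzzy = 5 states
  (zzzy)* = 7 states
  xy|(zzzy)* = 12 states

12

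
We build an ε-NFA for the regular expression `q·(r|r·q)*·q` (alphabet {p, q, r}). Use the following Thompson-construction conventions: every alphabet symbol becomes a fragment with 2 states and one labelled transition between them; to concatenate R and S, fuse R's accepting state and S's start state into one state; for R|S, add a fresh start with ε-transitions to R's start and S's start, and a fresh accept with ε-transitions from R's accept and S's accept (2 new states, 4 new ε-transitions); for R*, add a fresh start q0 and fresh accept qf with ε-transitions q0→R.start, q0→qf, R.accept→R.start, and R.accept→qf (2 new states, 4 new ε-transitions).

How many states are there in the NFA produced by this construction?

Recursing over subexpressions:
Each of the 5 symbol leaves contributes a 2-state fragment.
  r·q = 3 states
  r|r·q = 7 states
  (r|r·q)* = 9 states
  q·(r|r·q)*·q = 11 states

11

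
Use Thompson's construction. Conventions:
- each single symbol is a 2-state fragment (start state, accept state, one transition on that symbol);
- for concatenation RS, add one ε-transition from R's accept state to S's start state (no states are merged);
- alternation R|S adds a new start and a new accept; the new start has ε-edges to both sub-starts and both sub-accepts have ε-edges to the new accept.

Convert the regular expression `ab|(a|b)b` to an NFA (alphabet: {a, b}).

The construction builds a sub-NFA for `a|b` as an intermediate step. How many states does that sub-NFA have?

Fragment for `a|b`:
Each of the 2 symbol leaves contributes a 2-state fragment.
  a|b — 6 states

6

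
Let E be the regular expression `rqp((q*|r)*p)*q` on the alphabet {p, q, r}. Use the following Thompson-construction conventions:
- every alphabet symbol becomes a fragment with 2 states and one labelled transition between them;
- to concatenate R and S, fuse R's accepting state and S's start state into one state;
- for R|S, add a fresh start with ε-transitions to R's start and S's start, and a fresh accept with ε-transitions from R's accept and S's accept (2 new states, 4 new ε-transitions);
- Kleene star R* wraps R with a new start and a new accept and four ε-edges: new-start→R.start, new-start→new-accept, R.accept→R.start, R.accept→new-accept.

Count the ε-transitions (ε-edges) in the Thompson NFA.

16

Recursing over subexpressions:
Each of the 7 symbol leaves contributes 0 ε-transitions.
  q* = 4 ε-transitions
  q*|r = 8 ε-transitions
  (q*|r)* = 12 ε-transitions
  (q*|r)*p = 12 ε-transitions
  ((q*|r)*p)* = 16 ε-transitions
  rqp((q*|r)*p)*q = 16 ε-transitions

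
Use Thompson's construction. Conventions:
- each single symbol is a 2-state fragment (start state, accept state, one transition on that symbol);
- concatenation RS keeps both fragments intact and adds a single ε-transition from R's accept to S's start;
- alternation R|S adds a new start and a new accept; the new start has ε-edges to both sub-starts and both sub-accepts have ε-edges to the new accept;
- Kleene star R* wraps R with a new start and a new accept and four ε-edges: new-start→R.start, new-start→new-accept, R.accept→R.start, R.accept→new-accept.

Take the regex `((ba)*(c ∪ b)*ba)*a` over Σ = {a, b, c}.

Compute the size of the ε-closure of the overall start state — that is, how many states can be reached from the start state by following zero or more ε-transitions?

Work bottom-up. For each fragment F, track |ε-closure(F.start)| and whether F's accept lies in that closure (i.e. whether F accepts ε). A single-symbol fragment has closure size 1 and does not accept ε.
  ba — |ε-closure| equals the left operand's closure size = 1 (its accept is not ε-reachable, so the closure stops there)
  (ba)* — |ε-closure| = 1 (new start) + 1 (body) + 1 (new accept) = 3
  c ∪ b — new start ε-reaches every alternative's start; none of them accept ε, so the new accept is not reached: |ε-closure| = 1 + 1 + 1 = 3
  (c ∪ b)* — |ε-closure| = 1 (new start) + 3 (body) + 1 (new accept) = 5
  (ba)*(c ∪ b)*ba — |ε-closure| = 3 + 5 + 1 = 9 (closure spills across the concat boundary because the left factor accepts ε)
  ((ba)*(c ∪ b)*ba)* — new start has ε-edges to the inner start and to the new accept, so |ε-closure| = 2 + 9 = 11
  ((ba)*(c ∪ b)*ba)*a — |ε-closure| = 11 + 1 = 12 (closure spills across the concat boundary because the left factor accepts ε)

12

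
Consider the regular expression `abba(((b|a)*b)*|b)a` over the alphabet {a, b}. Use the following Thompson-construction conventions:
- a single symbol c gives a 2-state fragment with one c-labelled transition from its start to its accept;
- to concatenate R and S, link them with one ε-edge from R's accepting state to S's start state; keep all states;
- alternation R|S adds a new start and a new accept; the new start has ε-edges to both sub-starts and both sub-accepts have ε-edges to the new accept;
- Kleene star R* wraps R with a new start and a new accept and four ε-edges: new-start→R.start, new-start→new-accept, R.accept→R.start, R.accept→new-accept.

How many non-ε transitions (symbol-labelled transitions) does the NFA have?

9

Per subexpression:
Each of the 9 symbol leaves contributes exactly 1 symbol transition.
  b|a : 2 symbol transitions
  (b|a)* : 2 symbol transitions
  (b|a)*b : 3 symbol transitions
  ((b|a)*b)* : 3 symbol transitions
  ((b|a)*b)*|b : 4 symbol transitions
  abba(((b|a)*b)*|b)a : 9 symbol transitions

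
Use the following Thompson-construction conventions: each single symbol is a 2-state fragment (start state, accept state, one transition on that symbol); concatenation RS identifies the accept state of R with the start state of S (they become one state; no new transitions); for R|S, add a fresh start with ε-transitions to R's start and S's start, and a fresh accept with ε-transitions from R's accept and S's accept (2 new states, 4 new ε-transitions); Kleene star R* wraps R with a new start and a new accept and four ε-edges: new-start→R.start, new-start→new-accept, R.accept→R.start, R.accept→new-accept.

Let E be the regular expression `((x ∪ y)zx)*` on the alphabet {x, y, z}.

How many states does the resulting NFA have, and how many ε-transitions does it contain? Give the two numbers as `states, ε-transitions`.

Building bottom-up:
Each of the 4 symbol leaves contributes 2 states and 0 ε-transitions.
  x ∪ y : 6 states, 4 ε-transitions
  (x ∪ y)zx : 8 states, 4 ε-transitions
  ((x ∪ y)zx)* : 10 states, 8 ε-transitions

10, 8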